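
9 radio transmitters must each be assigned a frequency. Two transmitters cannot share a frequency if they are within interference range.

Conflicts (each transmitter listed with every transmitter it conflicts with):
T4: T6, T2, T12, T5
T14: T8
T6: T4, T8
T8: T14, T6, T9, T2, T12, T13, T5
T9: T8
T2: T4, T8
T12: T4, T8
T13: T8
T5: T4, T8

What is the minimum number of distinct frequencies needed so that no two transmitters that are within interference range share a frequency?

2

T4 and T12 conflict, so at least 2 frequencies are needed.
2 frequencies suffice: frequency 1 → {T4, T8}; frequency 2 → {T14, T6, T9, T2, T12, T13, T5}. No two conflicting transmitters share a frequency.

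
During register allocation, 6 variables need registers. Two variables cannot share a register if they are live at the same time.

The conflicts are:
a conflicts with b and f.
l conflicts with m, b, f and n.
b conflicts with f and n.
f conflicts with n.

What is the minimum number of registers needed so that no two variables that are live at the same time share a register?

4

l, b, f, n are mutually in conflict, so at least 4 registers are needed.
4 registers suffice: register 1 → {m, b}; register 2 → {a, l}; register 3 → {f}; register 4 → {n}. No two conflicting variables share a register.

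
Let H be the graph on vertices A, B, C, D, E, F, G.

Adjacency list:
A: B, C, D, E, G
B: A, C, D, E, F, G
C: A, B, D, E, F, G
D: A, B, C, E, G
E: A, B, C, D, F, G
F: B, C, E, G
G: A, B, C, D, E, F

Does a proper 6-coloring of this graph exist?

Yes

The chromatic number is 6. A, B, C, D, E, G form a clique, so at least 6 colors are needed.
One proper 6-coloring: A=6, B=2, C=3, D=5, E=4, F=5, G=1.
That is already a proper 6-coloring.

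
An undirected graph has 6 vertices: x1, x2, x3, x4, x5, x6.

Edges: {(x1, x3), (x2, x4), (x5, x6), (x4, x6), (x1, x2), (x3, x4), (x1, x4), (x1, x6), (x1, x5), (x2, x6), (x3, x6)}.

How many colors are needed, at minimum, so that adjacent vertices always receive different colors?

x1, x3, x4, x6 are pairwise adjacent (a clique of size 4), so at least 4 colors are needed.
One proper 4-coloring: x1=1, x2=4, x3=4, x4=3, x5=3, x6=2. Each edge has distinct colors on its endpoints.

4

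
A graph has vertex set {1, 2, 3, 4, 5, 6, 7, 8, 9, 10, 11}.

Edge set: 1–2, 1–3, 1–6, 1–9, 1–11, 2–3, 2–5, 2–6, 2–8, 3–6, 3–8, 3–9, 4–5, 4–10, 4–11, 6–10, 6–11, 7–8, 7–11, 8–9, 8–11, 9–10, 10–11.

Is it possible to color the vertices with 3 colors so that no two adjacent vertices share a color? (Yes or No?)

No

1, 2, 3, 6 are pairwise adjacent (a clique of size 4), so at least 4 colors are needed.
So 3 colors are not enough.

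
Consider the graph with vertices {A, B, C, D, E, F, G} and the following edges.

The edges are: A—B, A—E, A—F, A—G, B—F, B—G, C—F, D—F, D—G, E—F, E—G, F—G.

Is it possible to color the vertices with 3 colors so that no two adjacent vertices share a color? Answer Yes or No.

A, E, F, G are mutually adjacent (a clique of size 4), so at least 4 colors are needed.
So 3 colors are not enough.

No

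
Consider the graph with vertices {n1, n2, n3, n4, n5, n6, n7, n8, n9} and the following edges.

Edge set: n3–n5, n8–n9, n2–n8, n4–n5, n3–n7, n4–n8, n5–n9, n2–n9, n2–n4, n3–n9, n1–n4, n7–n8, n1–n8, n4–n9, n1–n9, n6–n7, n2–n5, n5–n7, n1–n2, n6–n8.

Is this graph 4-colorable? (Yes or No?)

n1, n2, n4, n8, n9 are pairwise adjacent (a clique of size 5), so at least 5 colors are needed.
So 4 colors are not enough.

No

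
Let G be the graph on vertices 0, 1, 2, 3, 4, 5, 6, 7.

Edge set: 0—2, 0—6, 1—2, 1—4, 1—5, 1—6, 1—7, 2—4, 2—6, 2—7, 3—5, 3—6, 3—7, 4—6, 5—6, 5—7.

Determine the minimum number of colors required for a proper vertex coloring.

1, 2, 4, 6 form a clique, so at least 4 colors are needed.
4 colors suffice: color red → {6, 7}; color blue → {2, 5}; color green → {0, 1, 3}; color yellow → {4}. No two adjacent vertices share a color.

4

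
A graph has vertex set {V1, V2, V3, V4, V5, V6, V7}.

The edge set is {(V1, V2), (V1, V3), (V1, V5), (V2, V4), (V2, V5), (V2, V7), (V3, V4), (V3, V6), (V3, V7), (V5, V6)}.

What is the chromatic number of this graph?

3

V1, V2, V5 are mutually adjacent, so at least 3 colors are needed.
3 colors suffice: color 1 → {V2, V3}; color 2 → {V4, V5, V7}; color 3 → {V1, V6}. Each edge has distinct colors on its endpoints.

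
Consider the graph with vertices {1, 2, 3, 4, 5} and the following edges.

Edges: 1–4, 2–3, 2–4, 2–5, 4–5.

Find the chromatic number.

2, 4, 5 are pairwise adjacent, so at least 3 colors are needed.
3 colors suffice: color red → {1, 2}; color blue → {3, 4}; color green → {5}. Each edge has distinct colors on its endpoints.

3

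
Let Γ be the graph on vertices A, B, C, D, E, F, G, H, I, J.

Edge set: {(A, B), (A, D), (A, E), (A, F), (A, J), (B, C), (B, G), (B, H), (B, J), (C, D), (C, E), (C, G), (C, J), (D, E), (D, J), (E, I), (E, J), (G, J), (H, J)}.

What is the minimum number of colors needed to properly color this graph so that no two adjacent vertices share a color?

A, D, E, J form a clique, so at least 4 colors are needed.
4 colors suffice: A=2, B=3, C=2, D=4, E=3, F=1, G=4, H=2, I=1, J=1. No two adjacent vertices share a color.

4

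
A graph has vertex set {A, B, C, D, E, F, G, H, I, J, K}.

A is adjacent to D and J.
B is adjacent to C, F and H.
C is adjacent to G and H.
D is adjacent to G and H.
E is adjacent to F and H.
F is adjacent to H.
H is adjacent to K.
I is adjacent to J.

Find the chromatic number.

3

B, C, H are mutually adjacent, so at least 3 colors are needed.
3 colors suffice: color 1 → {G, H, J}; color 2 → {C, D, F, I, K}; color 3 → {A, B, E}. No two adjacent vertices share a color.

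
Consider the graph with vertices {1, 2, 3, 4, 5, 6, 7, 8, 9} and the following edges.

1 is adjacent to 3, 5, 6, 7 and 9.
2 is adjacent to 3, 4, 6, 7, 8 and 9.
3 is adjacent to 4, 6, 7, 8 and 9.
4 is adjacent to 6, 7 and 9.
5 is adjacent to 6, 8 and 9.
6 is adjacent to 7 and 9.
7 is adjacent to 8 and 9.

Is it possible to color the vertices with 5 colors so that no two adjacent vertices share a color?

No

2, 3, 4, 6, 7, 9 are mutually adjacent (a clique of size 6), so at least 6 colors are needed.
So 5 colors are not enough.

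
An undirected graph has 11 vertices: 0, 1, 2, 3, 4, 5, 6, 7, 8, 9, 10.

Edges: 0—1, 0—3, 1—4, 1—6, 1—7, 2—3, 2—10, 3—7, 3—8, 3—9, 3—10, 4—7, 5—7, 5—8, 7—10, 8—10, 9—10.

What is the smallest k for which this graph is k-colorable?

3

3, 7, 10 are mutually adjacent, so at least 3 colors are needed.
One proper 3-coloring: 0=b, 1=a, 2=b, 3=a, 4=c, 5=a, 6=b, 7=b, 8=b, 9=b, 10=c. Each edge has distinct colors on its endpoints.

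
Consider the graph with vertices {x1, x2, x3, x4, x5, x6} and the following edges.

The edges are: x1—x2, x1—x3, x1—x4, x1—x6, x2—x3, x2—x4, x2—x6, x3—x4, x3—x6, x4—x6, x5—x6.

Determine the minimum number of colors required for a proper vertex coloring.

x1, x2, x3, x4, x6 are pairwise adjacent (a clique of size 5), so at least 5 colors are needed.
A valid assignment using 5 colors: x1=5, x2=3, x3=2, x4=4, x5=2, x6=1. Every edge joins two different colors.

5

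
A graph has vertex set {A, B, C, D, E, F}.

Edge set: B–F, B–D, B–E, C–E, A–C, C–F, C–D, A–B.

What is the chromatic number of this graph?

2

C and F are adjacent, so at least 2 colors are needed.
2 colors suffice: A=2, B=1, C=1, D=2, E=2, F=2. No two adjacent vertices share a color.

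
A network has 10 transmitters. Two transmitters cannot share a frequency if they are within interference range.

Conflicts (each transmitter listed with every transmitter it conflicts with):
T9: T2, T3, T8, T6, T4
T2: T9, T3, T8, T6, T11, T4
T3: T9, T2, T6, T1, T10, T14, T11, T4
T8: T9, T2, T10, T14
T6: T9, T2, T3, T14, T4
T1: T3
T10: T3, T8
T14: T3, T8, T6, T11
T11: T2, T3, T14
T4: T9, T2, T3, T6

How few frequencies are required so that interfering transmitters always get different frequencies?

T9, T2, T3, T6, T4 pairwise conflict, so at least 5 frequencies are needed.
5 frequencies suffice: frequency 1 → {T3, T8}; frequency 2 → {T2, T1, T10, T14}; frequency 3 → {T9, T11}; frequency 4 → {T6}; frequency 5 → {T4}. Each listed conflict is separated.

5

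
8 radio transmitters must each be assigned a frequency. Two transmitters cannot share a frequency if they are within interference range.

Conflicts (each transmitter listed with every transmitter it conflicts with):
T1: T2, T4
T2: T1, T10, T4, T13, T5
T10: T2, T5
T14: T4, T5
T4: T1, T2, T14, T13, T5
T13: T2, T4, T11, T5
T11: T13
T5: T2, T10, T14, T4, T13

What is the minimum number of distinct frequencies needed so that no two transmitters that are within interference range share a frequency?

T2, T4, T13, T5 are mutually in conflict, so at least 4 frequencies are needed.
A valid assignment using 4 frequencies: T1=2, T2=3, T10=1, T14=3, T4=1, T13=4, T11=1, T5=2. Each listed conflict is separated.

4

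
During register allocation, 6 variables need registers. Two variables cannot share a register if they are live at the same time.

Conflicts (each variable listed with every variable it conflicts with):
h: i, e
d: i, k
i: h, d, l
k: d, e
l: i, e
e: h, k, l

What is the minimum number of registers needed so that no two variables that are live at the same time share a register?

The cycle i-h-e-k-d-i has odd length 5, so it cannot be 2-colored; at least 3 registers are needed.
3 registers suffice: register 1 → {i, e}; register 2 → {h, k, l}; register 3 → {d}. No two conflicting variables share a register.

3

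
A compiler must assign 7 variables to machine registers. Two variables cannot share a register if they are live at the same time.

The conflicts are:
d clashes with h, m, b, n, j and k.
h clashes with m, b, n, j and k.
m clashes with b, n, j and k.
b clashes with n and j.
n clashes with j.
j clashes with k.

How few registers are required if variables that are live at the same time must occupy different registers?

d, h, m, b, n, j all conflict with each other, so at least 6 registers are needed.
6 registers suffice: register 1 → {j}; register 2 → {d}; register 3 → {h}; register 4 → {m}; register 5 → {b, k}; register 6 → {n}. Each listed conflict is separated.

6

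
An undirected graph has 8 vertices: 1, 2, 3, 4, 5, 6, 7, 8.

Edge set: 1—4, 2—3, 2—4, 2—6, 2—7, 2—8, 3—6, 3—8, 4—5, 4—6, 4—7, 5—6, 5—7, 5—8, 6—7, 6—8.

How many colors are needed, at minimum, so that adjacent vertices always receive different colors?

4

2, 3, 6, 8 are pairwise adjacent (a clique of size 4), so at least 4 colors are needed.
A valid assignment using 4 colors: 1=red, 2=blue, 3=yellow, 4=green, 5=blue, 6=red, 7=yellow, 8=green. Each edge has distinct colors on its endpoints.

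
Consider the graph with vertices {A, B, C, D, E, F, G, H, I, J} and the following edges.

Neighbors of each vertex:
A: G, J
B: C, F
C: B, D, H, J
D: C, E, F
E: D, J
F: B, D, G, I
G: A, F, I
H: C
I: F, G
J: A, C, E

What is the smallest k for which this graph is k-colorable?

3

F, G, I are mutually adjacent, so at least 3 colors are needed.
3 colors suffice: color 1 → {A, C, E, F}; color 2 → {B, D, G, H, J}; color 3 → {I}. Every edge joins two different colors.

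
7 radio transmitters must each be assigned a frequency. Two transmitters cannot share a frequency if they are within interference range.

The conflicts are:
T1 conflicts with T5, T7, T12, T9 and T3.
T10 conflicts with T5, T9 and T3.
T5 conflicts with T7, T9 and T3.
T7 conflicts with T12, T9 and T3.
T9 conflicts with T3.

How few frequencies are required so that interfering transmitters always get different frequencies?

5

T1, T5, T7, T9, T3 all conflict with each other, so at least 5 frequencies are needed.
5 frequencies suffice: frequency 1 → {T5, T12}; frequency 2 → {T1, T10}; frequency 3 → {T9}; frequency 4 → {T3}; frequency 5 → {T7}. Each listed conflict is separated.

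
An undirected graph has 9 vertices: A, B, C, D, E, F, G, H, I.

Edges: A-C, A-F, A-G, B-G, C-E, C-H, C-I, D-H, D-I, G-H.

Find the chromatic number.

G and H are adjacent, so at least 2 colors are needed.
2 colors suffice: A=blue, B=blue, C=red, D=red, E=blue, F=red, G=red, H=blue, I=blue. Each edge has distinct colors on its endpoints.

2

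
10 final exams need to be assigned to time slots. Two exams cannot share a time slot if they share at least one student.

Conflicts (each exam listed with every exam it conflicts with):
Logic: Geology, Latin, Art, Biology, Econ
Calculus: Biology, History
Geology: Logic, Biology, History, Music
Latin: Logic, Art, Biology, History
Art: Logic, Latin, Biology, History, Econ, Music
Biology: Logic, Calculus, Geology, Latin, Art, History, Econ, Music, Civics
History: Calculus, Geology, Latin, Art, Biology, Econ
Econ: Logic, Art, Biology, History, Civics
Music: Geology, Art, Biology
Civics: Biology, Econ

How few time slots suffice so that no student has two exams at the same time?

Logic, Art, Biology, Econ pairwise conflict, so at least 4 time slots are needed.
A valid assignment using 4 time slots: Logic=3, Calculus=2, Geology=2, Latin=4, Art=2, Biology=1, History=3, Econ=4, Music=3, Civics=2. Each listed conflict is separated.

4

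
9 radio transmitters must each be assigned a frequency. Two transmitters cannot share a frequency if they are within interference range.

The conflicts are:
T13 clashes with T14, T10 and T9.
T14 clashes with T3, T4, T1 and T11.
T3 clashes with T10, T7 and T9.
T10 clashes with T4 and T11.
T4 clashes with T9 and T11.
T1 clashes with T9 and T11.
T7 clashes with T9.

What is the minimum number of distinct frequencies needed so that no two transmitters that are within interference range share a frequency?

T10, T4, T11 all conflict with each other, so at least 3 frequencies are needed.
Using 3 frequencies: T13=2, T14=1, T3=2, T10=1, T4=3, T1=3, T7=3, T9=1, T11=2. Each listed conflict is separated.

3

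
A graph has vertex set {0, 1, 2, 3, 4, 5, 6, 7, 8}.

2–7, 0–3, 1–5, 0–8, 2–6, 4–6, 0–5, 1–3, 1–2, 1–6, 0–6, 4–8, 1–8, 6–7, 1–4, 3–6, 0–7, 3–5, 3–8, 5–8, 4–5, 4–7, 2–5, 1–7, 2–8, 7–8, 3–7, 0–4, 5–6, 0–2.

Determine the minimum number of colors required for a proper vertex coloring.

1, 2, 5, 6 are pairwise adjacent (a clique of size 4), so at least 4 colors are needed.
4 colors suffice: color red → {5, 7}; color blue → {0, 1}; color green → {6, 8}; color yellow → {2, 3, 4}. Every edge joins two different colors.

4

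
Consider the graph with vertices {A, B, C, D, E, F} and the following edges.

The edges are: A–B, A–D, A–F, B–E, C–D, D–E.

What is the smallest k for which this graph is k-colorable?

B and E are adjacent, so at least 2 colors are needed.
One proper 2-coloring: A=blue, B=red, C=blue, D=red, E=blue, F=red. No two adjacent vertices share a color.

2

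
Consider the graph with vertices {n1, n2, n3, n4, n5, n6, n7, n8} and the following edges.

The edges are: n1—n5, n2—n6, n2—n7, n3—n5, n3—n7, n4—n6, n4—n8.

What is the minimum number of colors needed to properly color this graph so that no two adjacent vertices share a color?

2

n2 and n6 are adjacent, so at least 2 colors are needed.
2 colors suffice: color 1 → {n1, n2, n3, n4}; color 2 → {n5, n6, n7, n8}. Each edge has distinct colors on its endpoints.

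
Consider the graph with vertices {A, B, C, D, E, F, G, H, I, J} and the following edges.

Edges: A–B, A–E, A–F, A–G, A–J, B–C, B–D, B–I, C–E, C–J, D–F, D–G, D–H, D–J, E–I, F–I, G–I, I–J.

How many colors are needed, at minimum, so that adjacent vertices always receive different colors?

2

B and C are adjacent, so at least 2 colors are needed.
2 colors suffice: A=1, B=2, C=1, D=1, E=2, F=2, G=2, H=2, I=1, J=2. No two adjacent vertices share a color.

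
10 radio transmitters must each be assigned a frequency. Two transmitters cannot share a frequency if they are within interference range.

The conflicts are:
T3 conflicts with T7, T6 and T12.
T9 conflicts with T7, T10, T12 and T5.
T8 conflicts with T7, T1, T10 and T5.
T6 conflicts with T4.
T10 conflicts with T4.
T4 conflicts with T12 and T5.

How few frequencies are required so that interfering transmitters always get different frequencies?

T9 and T5 conflict, so at least 2 frequencies are needed.
Using 2 frequencies: T3=1, T9=1, T8=1, T7=2, T1=2, T6=2, T10=2, T4=1, T12=2, T5=2. Every pair that conflicts lands in different frequencies.

2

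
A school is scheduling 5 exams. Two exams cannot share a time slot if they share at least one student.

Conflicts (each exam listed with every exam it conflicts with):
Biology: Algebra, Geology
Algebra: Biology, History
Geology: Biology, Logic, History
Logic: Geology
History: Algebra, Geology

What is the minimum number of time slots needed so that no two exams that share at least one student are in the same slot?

Geology and History conflict, so at least 2 time slots are needed.
2 time slots suffice: time slot 1 → {Algebra, Geology}; time slot 2 → {Biology, Logic, History}. No two conflicting exams share a time slot.

2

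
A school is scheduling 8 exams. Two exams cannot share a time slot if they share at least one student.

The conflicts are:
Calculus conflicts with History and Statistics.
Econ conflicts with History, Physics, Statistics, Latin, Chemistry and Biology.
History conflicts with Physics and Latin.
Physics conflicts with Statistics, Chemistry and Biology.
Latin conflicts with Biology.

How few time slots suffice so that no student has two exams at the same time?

3

Econ, History, Latin all conflict with each other, so at least 3 time slots are needed.
3 time slots suffice: time slot 1 → {Calculus, Econ}; time slot 2 → {Physics, Latin}; time slot 3 → {History, Statistics, Chemistry, Biology}. Each listed conflict is separated.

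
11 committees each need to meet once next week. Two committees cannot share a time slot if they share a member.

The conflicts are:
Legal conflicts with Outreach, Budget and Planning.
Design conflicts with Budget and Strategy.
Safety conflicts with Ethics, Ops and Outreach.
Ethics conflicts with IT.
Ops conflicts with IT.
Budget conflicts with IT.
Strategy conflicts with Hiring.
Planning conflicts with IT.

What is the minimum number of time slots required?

Ops and IT conflict, so at least 2 time slots are needed.
A valid assignment using 2 time slots: Legal=1, Design=1, Safety=1, Ethics=2, Ops=2, Outreach=2, Budget=2, Strategy=2, Hiring=1, Planning=2, IT=1. Each listed conflict is separated.

2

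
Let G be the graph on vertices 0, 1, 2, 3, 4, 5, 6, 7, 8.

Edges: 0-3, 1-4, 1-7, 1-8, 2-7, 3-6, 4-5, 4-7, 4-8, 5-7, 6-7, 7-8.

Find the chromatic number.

4

1, 4, 7, 8 are pairwise adjacent (a clique of size 4), so at least 4 colors are needed.
4 colors suffice: 0=b, 1=c, 2=b, 3=a, 4=b, 5=c, 6=b, 7=a, 8=d. No two adjacent vertices share a color.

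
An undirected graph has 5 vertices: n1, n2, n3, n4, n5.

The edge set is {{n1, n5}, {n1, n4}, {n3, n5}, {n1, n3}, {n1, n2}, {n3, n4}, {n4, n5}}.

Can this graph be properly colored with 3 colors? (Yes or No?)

n1, n3, n4, n5 are mutually adjacent (a clique of size 4), so at least 4 colors are needed.
So 3 colors are not enough.

No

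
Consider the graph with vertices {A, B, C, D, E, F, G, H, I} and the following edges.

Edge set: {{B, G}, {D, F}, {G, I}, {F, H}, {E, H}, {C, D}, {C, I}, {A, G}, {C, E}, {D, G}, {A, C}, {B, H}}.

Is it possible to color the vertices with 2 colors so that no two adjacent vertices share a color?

The cycle F-D-G-B-H-F has odd length 5, so it cannot be 2-colored; at least 3 colors are needed.
So 2 colors are not enough.

No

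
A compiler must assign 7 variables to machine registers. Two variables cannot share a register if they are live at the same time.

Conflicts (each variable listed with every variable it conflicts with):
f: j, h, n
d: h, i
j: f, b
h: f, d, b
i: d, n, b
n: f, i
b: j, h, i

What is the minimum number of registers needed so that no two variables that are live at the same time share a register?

3

The cycle b-j-f-n-i-b has odd length 5, so it cannot be 2-colored; at least 3 registers are needed.
3 registers suffice: register 1 → {f, d, b}; register 2 → {j, h, i}; register 3 → {n}. Every pair that conflicts lands in different registers.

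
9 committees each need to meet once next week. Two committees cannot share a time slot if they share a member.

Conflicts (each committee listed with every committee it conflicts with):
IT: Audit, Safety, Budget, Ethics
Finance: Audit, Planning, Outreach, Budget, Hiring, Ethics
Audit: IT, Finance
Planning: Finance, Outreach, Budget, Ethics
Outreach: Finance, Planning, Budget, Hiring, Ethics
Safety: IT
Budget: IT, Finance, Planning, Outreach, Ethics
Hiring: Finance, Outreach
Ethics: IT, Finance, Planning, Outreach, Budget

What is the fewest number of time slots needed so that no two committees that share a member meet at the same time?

Finance, Planning, Outreach, Budget, Ethics are mutually in conflict, so at least 5 time slots are needed.
A valid assignment using 5 time slots: IT=1, Finance=1, Audit=2, Planning=5, Outreach=3, Safety=2, Budget=4, Hiring=2, Ethics=2. Each listed conflict is separated.

5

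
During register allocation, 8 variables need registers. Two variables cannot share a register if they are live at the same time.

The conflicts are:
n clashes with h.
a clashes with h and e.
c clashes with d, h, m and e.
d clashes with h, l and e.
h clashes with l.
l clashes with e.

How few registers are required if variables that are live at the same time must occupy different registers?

3

c, d, h are mutually in conflict, so at least 3 registers are needed.
3 registers suffice: register 1 → {h, m, e}; register 2 → {n, a, c, l}; register 3 → {d}. Each listed conflict is separated.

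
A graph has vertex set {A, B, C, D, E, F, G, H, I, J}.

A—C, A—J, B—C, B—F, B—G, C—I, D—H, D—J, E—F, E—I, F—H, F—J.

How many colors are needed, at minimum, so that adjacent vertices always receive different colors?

3

The cycle C-B-F-J-A-C has odd length 5, so it cannot be 2-colored; at least 3 colors are needed.
A valid assignment using 3 colors: A=green, B=blue, C=red, D=red, E=blue, F=red, G=red, H=blue, I=green, J=blue. Every edge joins two different colors.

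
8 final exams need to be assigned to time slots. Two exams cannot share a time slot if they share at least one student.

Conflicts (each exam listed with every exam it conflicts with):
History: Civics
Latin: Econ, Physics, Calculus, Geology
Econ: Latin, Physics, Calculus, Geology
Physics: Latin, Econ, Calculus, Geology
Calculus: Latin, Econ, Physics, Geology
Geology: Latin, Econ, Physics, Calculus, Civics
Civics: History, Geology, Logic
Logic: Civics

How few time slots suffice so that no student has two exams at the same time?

5

Latin, Econ, Physics, Calculus, Geology pairwise conflict, so at least 5 time slots are needed.
5 time slots suffice: History=1, Latin=3, Econ=4, Physics=5, Calculus=2, Geology=1, Civics=2, Logic=1. Every pair that conflicts lands in different time slots.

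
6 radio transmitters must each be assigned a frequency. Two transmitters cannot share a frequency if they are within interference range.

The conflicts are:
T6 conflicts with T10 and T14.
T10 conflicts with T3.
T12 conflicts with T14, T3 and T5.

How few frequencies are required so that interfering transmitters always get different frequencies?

The cycle T14-T12-T3-T10-T6-T14 has odd length 5, so it cannot be 2-colored; at least 3 frequencies are needed.
3 frequencies suffice: frequency 1 → {T6, T12}; frequency 2 → {T14, T3, T5}; frequency 3 → {T10}. Each listed conflict is separated.

3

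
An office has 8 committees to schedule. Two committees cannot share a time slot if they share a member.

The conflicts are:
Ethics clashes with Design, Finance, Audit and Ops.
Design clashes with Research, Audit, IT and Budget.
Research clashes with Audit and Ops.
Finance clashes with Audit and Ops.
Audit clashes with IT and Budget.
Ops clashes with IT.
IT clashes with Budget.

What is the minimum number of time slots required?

Design, Audit, IT, Budget are mutually in conflict, so at least 4 time slots are needed.
4 time slots suffice: Ethics=3, Design=2, Research=3, Finance=2, Audit=1, Ops=1, IT=3, Budget=4. Each listed conflict is separated.

4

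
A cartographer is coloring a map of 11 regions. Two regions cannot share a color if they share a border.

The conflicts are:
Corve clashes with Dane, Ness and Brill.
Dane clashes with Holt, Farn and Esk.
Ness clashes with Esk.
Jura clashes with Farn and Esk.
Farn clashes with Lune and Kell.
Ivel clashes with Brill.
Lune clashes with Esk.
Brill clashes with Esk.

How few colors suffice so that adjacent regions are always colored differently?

2

Dane and Farn conflict, so at least 2 colors are needed.
2 colors suffice: color 1 → {Corve, Holt, Farn, Ivel, Esk}; color 2 → {Dane, Ness, Jura, Lune, Brill, Kell}. Every pair that conflicts lands in different colors.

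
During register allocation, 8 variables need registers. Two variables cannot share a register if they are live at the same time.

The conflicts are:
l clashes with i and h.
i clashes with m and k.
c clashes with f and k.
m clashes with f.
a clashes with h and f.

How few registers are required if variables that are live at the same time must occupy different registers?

3

The cycle c-f-m-i-k-c has odd length 5, so it cannot be 2-colored; at least 3 registers are needed.
3 registers suffice: register 1 → {i, h, f}; register 2 → {l, m, a, k}; register 3 → {c}. Each listed conflict is separated.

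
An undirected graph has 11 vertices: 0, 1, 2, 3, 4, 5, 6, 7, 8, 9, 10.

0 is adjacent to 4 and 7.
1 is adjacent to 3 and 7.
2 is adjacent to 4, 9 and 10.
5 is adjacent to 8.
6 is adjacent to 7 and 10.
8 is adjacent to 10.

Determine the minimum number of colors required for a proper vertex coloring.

2

2 and 9 are adjacent, so at least 2 colors are needed.
2 colors suffice: color red → {3, 4, 5, 7, 9, 10}; color blue → {0, 1, 2, 6, 8}. No two adjacent vertices share a color.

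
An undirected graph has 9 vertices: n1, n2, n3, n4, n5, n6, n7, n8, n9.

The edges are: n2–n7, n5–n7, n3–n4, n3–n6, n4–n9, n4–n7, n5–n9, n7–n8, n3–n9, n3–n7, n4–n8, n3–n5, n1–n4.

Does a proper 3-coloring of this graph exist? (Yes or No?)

The chromatic number is 3. n4, n7, n8 are mutually adjacent, so at least 3 colors are needed.
3 colors suffice: color 1 → {n1, n6, n7, n9}; color 2 → {n2, n3, n8}; color 3 → {n4, n5}.
That is already a proper 3-coloring.

Yes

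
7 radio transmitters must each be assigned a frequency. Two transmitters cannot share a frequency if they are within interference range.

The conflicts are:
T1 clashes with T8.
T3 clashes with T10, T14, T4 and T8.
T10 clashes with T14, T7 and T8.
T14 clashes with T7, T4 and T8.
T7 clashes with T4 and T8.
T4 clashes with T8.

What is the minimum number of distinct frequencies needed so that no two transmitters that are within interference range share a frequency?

T14, T7, T4, T8 pairwise conflict, so at least 4 frequencies are needed.
4 frequencies suffice: T1=2, T3=3, T10=4, T14=2, T7=3, T4=4, T8=1. Every pair that conflicts lands in different frequencies.

4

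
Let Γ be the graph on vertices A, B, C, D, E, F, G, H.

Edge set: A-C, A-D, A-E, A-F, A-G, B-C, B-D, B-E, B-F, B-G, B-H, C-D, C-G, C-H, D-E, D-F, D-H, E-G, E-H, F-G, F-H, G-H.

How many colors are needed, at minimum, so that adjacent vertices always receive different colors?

B, D, E, H are pairwise adjacent (a clique of size 4), so at least 4 colors are needed.
4 colors suffice: A=2, B=2, C=4, D=1, E=4, F=4, G=1, H=3. Each edge has distinct colors on its endpoints.

4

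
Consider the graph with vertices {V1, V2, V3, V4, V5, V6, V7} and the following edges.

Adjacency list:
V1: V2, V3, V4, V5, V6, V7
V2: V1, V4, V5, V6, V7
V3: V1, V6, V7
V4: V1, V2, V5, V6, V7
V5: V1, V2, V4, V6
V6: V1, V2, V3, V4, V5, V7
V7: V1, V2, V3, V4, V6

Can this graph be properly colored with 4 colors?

No

V1, V2, V4, V6, V7 are pairwise adjacent (a clique of size 5), so at least 5 colors are needed.
So 4 colors are not enough.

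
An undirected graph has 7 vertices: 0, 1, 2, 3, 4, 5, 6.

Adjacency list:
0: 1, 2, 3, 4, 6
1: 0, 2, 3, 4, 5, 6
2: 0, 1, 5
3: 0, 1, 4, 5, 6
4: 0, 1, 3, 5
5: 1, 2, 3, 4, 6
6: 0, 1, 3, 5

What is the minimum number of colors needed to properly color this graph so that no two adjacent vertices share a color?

4

0, 1, 3, 4 are mutually adjacent (a clique of size 4), so at least 4 colors are needed.
4 colors suffice: color a → {1}; color b → {0, 5}; color c → {2, 3}; color d → {4, 6}. Every edge joins two different colors.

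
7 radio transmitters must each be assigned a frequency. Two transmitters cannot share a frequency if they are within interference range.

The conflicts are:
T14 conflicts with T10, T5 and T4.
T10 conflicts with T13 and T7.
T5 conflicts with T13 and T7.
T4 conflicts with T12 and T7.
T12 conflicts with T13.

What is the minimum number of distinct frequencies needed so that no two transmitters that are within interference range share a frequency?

The cycle T13-T5-T7-T4-T12-T13 has odd length 5, so it cannot be 2-colored; at least 3 frequencies are needed.
Using 3 frequencies: T14=1, T10=2, T5=2, T4=2, T12=3, T13=1, T7=1. Each listed conflict is separated.

3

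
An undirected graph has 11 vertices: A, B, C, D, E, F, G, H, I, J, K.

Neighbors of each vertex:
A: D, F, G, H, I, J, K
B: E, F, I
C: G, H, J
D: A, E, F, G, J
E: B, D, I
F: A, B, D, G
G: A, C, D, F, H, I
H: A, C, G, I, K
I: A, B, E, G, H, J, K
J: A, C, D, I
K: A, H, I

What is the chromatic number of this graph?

A, H, I, K are pairwise adjacent (a clique of size 4), so at least 4 colors are needed.
4 colors suffice: color red → {C, D, I}; color blue → {A, E}; color green → {B, G, J, K}; color yellow → {F, H}. Each edge has distinct colors on its endpoints.

4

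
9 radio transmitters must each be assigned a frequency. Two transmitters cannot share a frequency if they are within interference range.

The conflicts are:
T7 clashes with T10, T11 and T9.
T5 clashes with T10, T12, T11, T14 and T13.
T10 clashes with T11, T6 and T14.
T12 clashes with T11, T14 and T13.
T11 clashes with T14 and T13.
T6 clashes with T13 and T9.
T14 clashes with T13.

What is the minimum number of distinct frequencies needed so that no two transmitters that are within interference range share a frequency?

T5, T12, T11, T14, T13 are mutually in conflict, so at least 5 frequencies are needed.
Using 5 frequencies: T7=2, T5=2, T10=4, T12=5, T11=1, T6=1, T14=3, T13=4, T9=3. Each listed conflict is separated.

5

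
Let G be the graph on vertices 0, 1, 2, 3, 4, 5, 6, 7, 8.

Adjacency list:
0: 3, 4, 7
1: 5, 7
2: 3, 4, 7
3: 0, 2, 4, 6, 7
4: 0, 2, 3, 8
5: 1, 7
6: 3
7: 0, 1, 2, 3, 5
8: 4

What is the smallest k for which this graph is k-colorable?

0, 3, 4 are mutually adjacent, so at least 3 colors are needed.
3 colors suffice: color a → {1, 3, 8}; color b → {4, 6, 7}; color c → {0, 2, 5}. Each edge has distinct colors on its endpoints.

3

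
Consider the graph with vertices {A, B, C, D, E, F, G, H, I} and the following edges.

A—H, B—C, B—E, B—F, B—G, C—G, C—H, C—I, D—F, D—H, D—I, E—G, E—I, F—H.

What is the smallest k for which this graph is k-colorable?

D, F, H are pairwise adjacent, so at least 3 colors are needed.
3 colors suffice: A=blue, B=red, C=blue, D=green, E=blue, F=blue, G=green, H=red, I=red. No two adjacent vertices share a color.

3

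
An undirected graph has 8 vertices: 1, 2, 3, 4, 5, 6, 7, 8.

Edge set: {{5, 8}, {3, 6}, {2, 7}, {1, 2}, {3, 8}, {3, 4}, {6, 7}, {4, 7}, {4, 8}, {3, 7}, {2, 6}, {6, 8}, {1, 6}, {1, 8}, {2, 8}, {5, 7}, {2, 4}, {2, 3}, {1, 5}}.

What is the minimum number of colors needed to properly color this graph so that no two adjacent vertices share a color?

2, 3, 4, 7 form a clique, so at least 4 colors are needed.
4 colors suffice: color red → {7, 8}; color blue → {2, 5}; color green → {1, 3}; color yellow → {4, 6}. Every edge joins two different colors.

4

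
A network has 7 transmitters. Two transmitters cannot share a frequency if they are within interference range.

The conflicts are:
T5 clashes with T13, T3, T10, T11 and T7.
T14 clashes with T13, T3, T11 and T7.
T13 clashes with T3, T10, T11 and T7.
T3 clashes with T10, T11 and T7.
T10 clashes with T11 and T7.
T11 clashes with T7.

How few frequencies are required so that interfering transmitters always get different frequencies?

T5, T13, T3, T10, T11, T7 pairwise conflict, so at least 6 frequencies are needed.
6 frequencies suffice: frequency 1 → {T3}; frequency 2 → {T13}; frequency 3 → {T7}; frequency 4 → {T11}; frequency 5 → {T5, T14}; frequency 6 → {T10}. Each listed conflict is separated.

6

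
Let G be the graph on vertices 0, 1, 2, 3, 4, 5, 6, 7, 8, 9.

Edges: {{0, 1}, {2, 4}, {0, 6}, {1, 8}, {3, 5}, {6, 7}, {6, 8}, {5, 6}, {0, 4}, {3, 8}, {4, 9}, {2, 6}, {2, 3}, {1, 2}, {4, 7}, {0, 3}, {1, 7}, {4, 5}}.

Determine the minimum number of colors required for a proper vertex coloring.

0 and 1 are adjacent, so at least 2 colors are needed.
2 colors suffice: color a → {1, 3, 4, 6}; color b → {0, 2, 5, 7, 8, 9}. No two adjacent vertices share a color.

2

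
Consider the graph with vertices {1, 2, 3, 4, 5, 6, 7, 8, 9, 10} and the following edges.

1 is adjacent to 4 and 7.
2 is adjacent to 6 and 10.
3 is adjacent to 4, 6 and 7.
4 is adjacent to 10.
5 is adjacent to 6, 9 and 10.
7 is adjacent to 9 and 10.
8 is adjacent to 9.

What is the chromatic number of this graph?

3

The cycle 10-5-6-3-7-10 has odd length 5, so it cannot be 2-colored; at least 3 colors are needed.
3 colors suffice: color red → {1, 6, 9, 10}; color blue → {2, 4, 5, 7, 8}; color green → {3}. No two adjacent vertices share a color.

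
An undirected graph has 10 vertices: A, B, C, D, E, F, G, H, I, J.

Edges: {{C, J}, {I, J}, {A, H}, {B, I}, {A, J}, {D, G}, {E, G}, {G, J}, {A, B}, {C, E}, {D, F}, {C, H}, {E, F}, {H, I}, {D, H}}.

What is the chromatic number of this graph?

The cycle I-H-D-G-J-I has odd length 5, so it cannot be 2-colored; at least 3 colors are needed.
3 colors suffice: color 1 → {B, E, H, J}; color 2 → {A, C, D, I}; color 3 → {F, G}. Each edge has distinct colors on its endpoints.

3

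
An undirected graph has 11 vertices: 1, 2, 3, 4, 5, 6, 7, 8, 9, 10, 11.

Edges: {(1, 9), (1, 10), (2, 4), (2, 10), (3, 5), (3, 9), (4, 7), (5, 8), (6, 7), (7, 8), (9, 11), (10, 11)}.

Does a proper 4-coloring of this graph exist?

The chromatic number is 3. The cycle 2-10-11-9-3-5-8-7-4-2 has odd length 9, so it cannot be 2-colored; at least 3 colors are needed.
3 colors suffice: color red → {5, 7, 9, 10}; color blue → {1, 3, 4, 6, 8, 11}; color green → {2}.
Since 4 ≥ 3, a proper 4-coloring certainly exists.

Yes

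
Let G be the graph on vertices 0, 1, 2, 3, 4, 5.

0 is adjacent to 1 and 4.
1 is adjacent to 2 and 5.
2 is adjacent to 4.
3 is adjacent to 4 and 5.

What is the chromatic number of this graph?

The cycle 3-4-2-1-5-3 has odd length 5, so it cannot be 2-colored; at least 3 colors are needed.
A valid assignment using 3 colors: 0=blue, 1=red, 2=blue, 3=green, 4=red, 5=blue. Each edge has distinct colors on its endpoints.

3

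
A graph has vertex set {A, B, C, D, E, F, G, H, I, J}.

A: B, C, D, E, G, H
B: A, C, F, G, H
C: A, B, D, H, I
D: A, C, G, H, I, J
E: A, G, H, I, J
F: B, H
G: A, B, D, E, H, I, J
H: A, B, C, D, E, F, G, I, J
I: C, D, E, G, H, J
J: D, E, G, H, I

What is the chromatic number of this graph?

5

E, G, H, I, J are mutually adjacent (a clique of size 5), so at least 5 colors are needed.
5 colors suffice: color 1 → {H}; color 2 → {C, F, G}; color 3 → {B, D, E}; color 4 → {A, I}; color 5 → {J}. Each edge has distinct colors on its endpoints.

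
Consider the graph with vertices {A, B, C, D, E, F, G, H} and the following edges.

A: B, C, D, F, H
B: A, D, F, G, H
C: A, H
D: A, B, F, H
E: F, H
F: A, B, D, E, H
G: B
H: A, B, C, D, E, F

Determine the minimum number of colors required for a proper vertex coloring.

A, B, D, F, H form a clique, so at least 5 colors are needed.
5 colors suffice: color 1 → {G, H}; color 2 → {C, F}; color 3 → {A, E}; color 4 → {B}; color 5 → {D}. No two adjacent vertices share a color.

5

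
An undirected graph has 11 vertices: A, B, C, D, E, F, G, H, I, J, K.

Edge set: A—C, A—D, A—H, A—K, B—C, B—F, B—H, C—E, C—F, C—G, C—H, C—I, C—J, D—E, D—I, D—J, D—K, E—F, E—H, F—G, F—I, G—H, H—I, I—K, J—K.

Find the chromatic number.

3

D, I, K form a triangle, so at least 3 colors are needed.
3 colors suffice: color 1 → {C, D}; color 2 → {F, H, K}; color 3 → {A, B, E, G, I, J}. Each edge has distinct colors on its endpoints.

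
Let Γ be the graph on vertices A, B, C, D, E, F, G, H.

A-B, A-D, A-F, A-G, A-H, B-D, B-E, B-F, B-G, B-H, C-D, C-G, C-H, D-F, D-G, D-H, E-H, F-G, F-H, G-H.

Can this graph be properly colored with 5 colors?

A, B, D, F, G, H form a clique, so at least 6 colors are needed.
So 5 colors are not enough.

No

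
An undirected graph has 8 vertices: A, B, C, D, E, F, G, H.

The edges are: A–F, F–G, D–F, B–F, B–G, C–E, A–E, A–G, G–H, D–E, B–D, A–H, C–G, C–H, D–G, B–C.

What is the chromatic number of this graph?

B, D, F, G form a clique, so at least 4 colors are needed.
A valid assignment using 4 colors: A=2, B=2, C=3, D=3, E=1, F=4, G=1, H=4. Each edge has distinct colors on its endpoints.

4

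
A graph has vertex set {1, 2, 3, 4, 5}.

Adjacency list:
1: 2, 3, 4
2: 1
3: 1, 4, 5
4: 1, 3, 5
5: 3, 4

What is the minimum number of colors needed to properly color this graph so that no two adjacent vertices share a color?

3

1, 3, 4 are mutually adjacent, so at least 3 colors are needed.
3 colors suffice: color a → {1, 5}; color b → {2, 3}; color c → {4}. Each edge has distinct colors on its endpoints.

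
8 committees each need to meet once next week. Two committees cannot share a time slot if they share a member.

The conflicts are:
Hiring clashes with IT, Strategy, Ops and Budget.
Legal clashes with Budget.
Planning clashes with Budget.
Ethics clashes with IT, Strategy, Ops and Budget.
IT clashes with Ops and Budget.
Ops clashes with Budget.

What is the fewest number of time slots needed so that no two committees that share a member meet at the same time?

Hiring, IT, Ops, Budget are mutually in conflict, so at least 4 time slots are needed.
Using 4 time slots: Hiring=3, Legal=2, Planning=2, Ethics=3, IT=2, Strategy=1, Ops=4, Budget=1. Each listed conflict is separated.

4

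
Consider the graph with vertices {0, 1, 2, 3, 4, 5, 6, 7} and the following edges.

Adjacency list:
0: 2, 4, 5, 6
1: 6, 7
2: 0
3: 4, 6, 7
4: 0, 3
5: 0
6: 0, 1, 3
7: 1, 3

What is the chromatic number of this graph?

0 and 5 are adjacent, so at least 2 colors are needed.
2 colors suffice: 0=a, 1=a, 2=b, 3=a, 4=b, 5=b, 6=b, 7=b. No two adjacent vertices share a color.

2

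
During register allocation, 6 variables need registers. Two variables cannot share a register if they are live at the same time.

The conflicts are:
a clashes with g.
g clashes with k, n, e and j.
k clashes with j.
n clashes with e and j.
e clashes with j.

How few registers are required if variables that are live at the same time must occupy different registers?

4

g, n, e, j all conflict with each other, so at least 4 registers are needed.
Using 4 registers: a=2, g=1, k=3, n=3, e=4, j=2. Each listed conflict is separated.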